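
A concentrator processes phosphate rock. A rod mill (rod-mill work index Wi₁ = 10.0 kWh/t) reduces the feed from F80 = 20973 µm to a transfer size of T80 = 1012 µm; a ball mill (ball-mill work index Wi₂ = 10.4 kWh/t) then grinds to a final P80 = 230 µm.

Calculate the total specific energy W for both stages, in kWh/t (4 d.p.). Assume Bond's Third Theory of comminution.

W = 6.0413 kWh/t

W = 10 Wi / √P80 − 10 Wi / √F80
Stage 1 (20973→1012 µm, Wi₁=10.0): W₁ = 10·10.0·(0.031435 − 0.006905) = 2.4530 kWh/t
Stage 2 (1012→230 µm, Wi₂=10.4): W₂ = 10·10.4·(0.065938 − 0.031435) = 3.5883 kWh/t
W = W₁ + W₂ = 2.4530 + 3.5883 = 6.0413 kWh/t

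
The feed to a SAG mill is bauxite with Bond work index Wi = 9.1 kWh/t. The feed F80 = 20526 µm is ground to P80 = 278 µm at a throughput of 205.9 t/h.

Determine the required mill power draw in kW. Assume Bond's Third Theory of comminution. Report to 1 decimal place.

P = 993.0 kW

W = 10·Wi·[P80^(−½) − F80^(−½)]
W = 10·9.1·(1/√278 − 1/√20526) = 10·9.1·(0.052996) = 4.8226 kWh/t
P_mill = W·ṁ = 4.8226·205.9 = 993.0 kW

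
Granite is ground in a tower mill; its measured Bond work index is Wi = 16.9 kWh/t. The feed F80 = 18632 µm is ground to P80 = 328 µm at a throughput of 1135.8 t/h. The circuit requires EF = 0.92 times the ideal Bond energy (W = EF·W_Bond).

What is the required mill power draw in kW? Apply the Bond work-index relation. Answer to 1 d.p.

P = 8457.0 kW

W = 10 Wi (P80^-0.5 − F80^-0.5)
W = 10·16.9·(1/√328 − 1/√18632) = 10·16.9·(0.047890) = 8.0934 kWh/t
W_actual = 0.92 × 8.0934 = 7.4459 kWh/t
Power = W × throughput = 7.4459 kWh/t × 1135.8 t/h = 8457.0 kW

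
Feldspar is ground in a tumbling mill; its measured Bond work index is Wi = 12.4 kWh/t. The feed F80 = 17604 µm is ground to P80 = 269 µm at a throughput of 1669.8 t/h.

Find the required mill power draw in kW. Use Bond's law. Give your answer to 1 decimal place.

P = 11063.8 kW

W = 10 Wi / √P80 − 10 Wi / √F80
W = 10·12.4·(1/√269 − 1/√17604) = 10·12.4·(0.053434) = 6.6258 kWh/t
P = W·T = 6.6258·1669.8 = 11063.8 kW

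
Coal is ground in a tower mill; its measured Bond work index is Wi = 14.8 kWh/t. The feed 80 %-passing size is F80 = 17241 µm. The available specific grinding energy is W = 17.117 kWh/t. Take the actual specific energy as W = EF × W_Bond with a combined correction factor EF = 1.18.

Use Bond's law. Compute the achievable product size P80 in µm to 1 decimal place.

Bond:  W = 10 Wi (1/√P − 1/√F)
W_Bond = W / EF = 17.117 / 1.18 = 14.5059 kWh/t
P80^-0.5 = F80^-0.5 + W_Bond/(10 Wi)
  = 14.5059/(10·14.8) + 1/√17241 = 0.098013 + 0.007616 = 0.105629
P80 = (1/0.105629)² = 9.4671² = 89.63 µm

P80 = 89.6 µm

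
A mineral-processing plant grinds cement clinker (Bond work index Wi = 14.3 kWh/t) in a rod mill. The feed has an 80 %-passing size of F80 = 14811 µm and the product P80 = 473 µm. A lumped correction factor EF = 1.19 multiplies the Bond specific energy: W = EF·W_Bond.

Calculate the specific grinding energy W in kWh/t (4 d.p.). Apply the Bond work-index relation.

W = 6.4262 kWh/t

W = 10·Wi·[P80^(−½) − F80^(−½)]
1/√473 = 0.045980;  1/√14811 = 0.008217
W = 10·14.3·(0.045980 − 0.008217) = 5.4001 kWh/t
W_actual = 1.19 × 5.4001 = 6.4262 kWh/t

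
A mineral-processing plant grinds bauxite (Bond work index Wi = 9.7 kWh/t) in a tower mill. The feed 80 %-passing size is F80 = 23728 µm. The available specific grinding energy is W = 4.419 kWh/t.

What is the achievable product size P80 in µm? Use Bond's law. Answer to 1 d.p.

P80 = 369.1 µm

W = 10·Wi·[P80^(−½) − F80^(−½)]
P80^(−½) = W/(10 Wi) + F80^(−½)
  = 4.4190/(10·9.7) + 1/√23728 = 0.045557 + 0.006492 = 0.052049
P80 = (1/0.052049)² = 19.2128² = 369.13 µm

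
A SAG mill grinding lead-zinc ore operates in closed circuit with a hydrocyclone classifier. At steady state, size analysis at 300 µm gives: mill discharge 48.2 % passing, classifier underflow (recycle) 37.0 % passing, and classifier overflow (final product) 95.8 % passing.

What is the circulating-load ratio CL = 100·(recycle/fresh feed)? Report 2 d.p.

Let r = R/F. Size balance at 300 µm:
r = (o − d)/(d − u)
r = (95.8 − 48.2)/(48.2 − 37.0) = 47.6/11.2 = 4.2500
CL = 100·r = 425.00 %

CL = 425.00 %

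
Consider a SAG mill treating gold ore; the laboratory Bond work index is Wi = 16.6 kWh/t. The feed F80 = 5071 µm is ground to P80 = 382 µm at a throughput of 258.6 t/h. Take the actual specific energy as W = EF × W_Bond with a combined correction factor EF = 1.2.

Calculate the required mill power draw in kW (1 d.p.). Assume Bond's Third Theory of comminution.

W = 10 Wi (P80^-0.5 − F80^-0.5)
W = 10·16.6·(1/√382 − 1/√5071) = 10·16.6·(0.037122) = 6.1622 kWh/t
Corrected W = EF·W_Bond = 1.2·6.1622 = 7.3946 kWh/t
Mill draw = 7.3946 × 258.6 = 1912.3 kW

P = 1912.3 kW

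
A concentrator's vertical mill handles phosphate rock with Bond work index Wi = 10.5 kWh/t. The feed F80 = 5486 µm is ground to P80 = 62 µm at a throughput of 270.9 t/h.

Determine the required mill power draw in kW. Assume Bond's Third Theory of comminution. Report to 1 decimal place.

Bond:  W = 10 Wi (1/√P − 1/√F)
W = 10·10.5·(1/√62 − 1/√5486) = 10·10.5·(0.113499) = 11.9174 kWh/t
Power = W × throughput = 11.9174 kWh/t × 270.9 t/h = 3228.4 kW

P = 3228.4 kW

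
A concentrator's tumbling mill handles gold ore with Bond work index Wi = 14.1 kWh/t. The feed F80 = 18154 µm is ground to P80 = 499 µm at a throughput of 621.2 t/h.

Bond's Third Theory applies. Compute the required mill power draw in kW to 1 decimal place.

P = 3271.0 kW

W = 10·Wi·[P80^(−½) − F80^(−½)]
W = 10·14.1·(1/√499 − 1/√18154) = 10·14.1·(0.037344) = 5.2655 kWh/t
Power = W × throughput = 5.2655 kWh/t × 621.2 t/h = 3271.0 kW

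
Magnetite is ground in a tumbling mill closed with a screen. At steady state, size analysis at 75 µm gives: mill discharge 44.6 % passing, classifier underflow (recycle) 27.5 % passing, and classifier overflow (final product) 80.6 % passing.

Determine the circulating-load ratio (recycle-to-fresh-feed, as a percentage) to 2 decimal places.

CL = 210.53 %

Classifier node, passing 75 µm:
d + r·d = r·u + o → r(d−u) = o−d
r = (80.6 − 44.6)/(44.6 − 27.5) = 36.0/17.1 = 2.1053
CL = 100·r = 210.53 %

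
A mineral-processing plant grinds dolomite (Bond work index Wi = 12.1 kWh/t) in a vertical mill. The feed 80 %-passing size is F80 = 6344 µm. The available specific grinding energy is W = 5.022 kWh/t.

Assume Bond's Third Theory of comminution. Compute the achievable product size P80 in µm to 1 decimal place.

Bond: W = 10·Wi·(1/√P80 − 1/√F80)
P80^(−½) = W/(10 Wi) + F80^(−½)
  = 5.0220/(10·12.1) + 1/√6344 = 0.041504 + 0.012555 = 0.054059
P80 = (1/0.054059)² = 18.4982² = 342.19 µm

P80 = 342.2 µm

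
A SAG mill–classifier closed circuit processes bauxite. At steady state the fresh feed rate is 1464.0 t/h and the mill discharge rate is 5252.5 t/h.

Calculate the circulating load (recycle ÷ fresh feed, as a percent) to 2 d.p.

Steady state: M = F + R.
R = M − F = 5252.5 − 1464.0 = 3788.5 t/h
CL = 100·R/F = 100·3788.5/1464.0 = 258.78 %

CL = 258.78 %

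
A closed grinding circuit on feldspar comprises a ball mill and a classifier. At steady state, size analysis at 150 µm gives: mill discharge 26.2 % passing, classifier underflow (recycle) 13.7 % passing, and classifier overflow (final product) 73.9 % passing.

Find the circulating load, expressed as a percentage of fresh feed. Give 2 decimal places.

Two-product formula at 150 µm:
Fd + Rd = Ru + Fo ⇒ R/F = (o−d)/(d−u)
r = (73.9 − 26.2)/(26.2 − 13.7) = 47.7/12.5 = 3.8160
CL = 100·r = 381.60 %

CL = 381.60 %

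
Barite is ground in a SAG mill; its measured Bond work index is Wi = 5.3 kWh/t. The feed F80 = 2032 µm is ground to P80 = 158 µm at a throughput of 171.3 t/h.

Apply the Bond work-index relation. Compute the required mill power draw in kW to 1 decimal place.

Bond: W = 10·Wi·(1/√P80 − 1/√F80)
W = 10·5.3·(1/√158 − 1/√2032) = 10·5.3·(0.057372) = 3.0407 kWh/t
P_mill = W·ṁ = 3.0407·171.3 = 520.9 kW

P = 520.9 kW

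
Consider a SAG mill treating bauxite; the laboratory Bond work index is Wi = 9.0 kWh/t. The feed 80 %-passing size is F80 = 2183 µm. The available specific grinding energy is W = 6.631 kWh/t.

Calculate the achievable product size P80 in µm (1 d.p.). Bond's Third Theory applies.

W = 10 Wi / √P80 − 10 Wi / √F80
1/√P80 = 1/√F80 + W/(10·Wi)
  = 6.6310/(10·9.0) + 1/√2183 = 0.073678 + 0.021403 = 0.095081
P80 = (1/0.095081)² = 10.5174² = 110.62 µm

P80 = 110.6 µm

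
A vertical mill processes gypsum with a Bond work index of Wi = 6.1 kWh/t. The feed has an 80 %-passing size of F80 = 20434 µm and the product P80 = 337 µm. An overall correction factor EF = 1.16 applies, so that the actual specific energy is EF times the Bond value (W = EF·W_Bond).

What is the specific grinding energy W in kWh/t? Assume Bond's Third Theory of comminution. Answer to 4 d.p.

W = 3.3595 kWh/t

Bond: W = 10·Wi·(1/√P80 − 1/√F80)
1/√337 = 0.054473;  1/√20434 = 0.006996
W = 10·6.1·(0.054473 − 0.006996) = 2.8962 kWh/t
Corrected W = EF·W_Bond = 1.16·2.8962 = 3.3595 kWh/t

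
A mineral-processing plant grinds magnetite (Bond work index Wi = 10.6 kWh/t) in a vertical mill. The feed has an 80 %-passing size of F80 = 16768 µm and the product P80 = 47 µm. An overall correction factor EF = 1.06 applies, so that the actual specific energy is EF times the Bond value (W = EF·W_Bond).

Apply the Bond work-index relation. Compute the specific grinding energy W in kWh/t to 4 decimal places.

W = 15.5217 kWh/t

W_Bond = 10·Wi·(1/√P₈₀ − 1/√F₈₀)
1/√47 = 0.145865;  1/√16768 = 0.007723
W = 10·10.6·(0.145865 − 0.007723) = 14.6431 kWh/t
Apply correction: 14.6431 × 1.06 = 15.5217 kWh/t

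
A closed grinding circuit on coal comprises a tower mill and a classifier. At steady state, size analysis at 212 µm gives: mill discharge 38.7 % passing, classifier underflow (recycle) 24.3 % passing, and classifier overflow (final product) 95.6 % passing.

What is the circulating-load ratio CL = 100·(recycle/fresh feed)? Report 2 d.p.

CL = 395.14 %

Classifier node, passing 212 µm:
r = (o − d)/(d − u)
r = (95.6 − 38.7)/(38.7 − 24.3) = 56.9/14.4 = 3.9514
CL = 100·r = 395.14 %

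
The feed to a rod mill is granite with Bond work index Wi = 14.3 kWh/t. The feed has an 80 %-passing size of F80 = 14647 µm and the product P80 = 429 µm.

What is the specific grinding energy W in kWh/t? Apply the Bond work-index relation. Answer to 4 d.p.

W = 5.7225 kWh/t

W = 10·Wi·(P80^(-½) − F80^(-½))
1/√429 = 0.048280;  1/√14647 = 0.008263
W = 10·14.3·(0.048280 − 0.008263) = 5.7225 kWh/t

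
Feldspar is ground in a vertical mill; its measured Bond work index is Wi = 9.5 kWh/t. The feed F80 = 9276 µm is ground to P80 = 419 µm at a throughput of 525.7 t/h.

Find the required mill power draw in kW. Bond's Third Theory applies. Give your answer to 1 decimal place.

P = 1921.3 kW

W = 10 Wi (1/√P80 − 1/√F80)  [Bond]
W = 10·9.5·(1/√419 − 1/√9276) = 10·9.5·(0.038470) = 3.6547 kWh/t
Mill draw = 3.6547 × 525.7 = 1921.3 kW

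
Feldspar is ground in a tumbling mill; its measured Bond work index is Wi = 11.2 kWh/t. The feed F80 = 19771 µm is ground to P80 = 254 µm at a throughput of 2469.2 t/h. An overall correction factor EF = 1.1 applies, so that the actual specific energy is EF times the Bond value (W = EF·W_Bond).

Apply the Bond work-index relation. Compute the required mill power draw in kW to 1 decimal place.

Bond:  W = 10 Wi (1/√P − 1/√F)
W = 10·11.2·(1/√254 − 1/√19771) = 10·11.2·(0.055634) = 6.2310 kWh/t
With EF = 1.1: W = 6.2310·1.1 = 6.8541 kWh/t
P_mill = W·ṁ = 6.8541·2469.2 = 16924.1 kW

P = 16924.1 kW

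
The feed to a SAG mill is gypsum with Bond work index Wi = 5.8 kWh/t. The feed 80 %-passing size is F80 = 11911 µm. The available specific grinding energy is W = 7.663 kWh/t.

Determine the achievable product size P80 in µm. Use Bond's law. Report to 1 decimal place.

Bond: W = 10·Wi·(1/√P80 − 1/√F80)
P80^(−½) = W/(10 Wi) + F80^(−½)
  = 7.6630/(10·5.8) + 1/√11911 = 0.132121 + 0.009163 = 0.141283
P80 = (1/0.141283)² = 7.0780² = 50.10 µm

P80 = 50.1 µm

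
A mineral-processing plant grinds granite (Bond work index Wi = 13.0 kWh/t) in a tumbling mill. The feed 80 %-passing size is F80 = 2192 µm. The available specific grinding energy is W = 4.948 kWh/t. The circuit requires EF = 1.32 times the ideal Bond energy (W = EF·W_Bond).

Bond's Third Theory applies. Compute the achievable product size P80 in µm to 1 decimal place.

W_Bond = 10·Wi·(1/√P₈₀ − 1/√F₈₀)
W_Bond = W / EF = 4.948 / 1.32 = 3.7485 kWh/t
⇒ 1/√P80 = W_Bond/(10 Wi) + 1/√F80
  = 3.7485/(10·13.0) + 1/√2192 = 0.028834 + 0.021359 = 0.050193
P80 = (1/0.050193)² = 19.9229² = 396.92 µm

P80 = 396.9 µm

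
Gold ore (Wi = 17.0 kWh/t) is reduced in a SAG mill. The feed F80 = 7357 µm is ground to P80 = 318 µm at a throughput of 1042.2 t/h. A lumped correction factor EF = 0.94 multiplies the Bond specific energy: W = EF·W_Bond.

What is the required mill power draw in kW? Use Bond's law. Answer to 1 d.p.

P = 7397.6 kW

Bond: W = 10·Wi·(1/√P80 − 1/√F80)
W = 10·17.0·(1/√318 − 1/√7357) = 10·17.0·(0.044419) = 7.5511 kWh/t
W_actual = 0.94 × 7.5511 = 7.0981 kWh/t
Power = W × throughput = 7.0981 kWh/t × 1042.2 t/h = 7397.6 kW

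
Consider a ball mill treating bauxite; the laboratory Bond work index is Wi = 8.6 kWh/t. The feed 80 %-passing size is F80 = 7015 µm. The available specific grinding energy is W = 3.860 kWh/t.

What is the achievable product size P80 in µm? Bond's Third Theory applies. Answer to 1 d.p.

W = 10·Wi·[P80^(−½) − F80^(−½)]
1/√P80 = 1/√F80 + W/(10·Wi)
  = 3.8600/(10·8.6) + 1/√7015 = 0.044884 + 0.011940 = 0.056823
P80 = (1/0.056823)² = 17.5984² = 309.71 µm

P80 = 309.7 µm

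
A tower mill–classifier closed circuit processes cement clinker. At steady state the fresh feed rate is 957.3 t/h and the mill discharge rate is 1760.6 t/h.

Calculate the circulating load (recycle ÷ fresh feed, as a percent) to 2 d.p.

Steady state: M = F + R.
R = M − F = 1760.6 − 957.3 = 803.3 t/h
CL = 100·R/F = 100·803.3/957.3 = 83.91 %

CL = 83.91 %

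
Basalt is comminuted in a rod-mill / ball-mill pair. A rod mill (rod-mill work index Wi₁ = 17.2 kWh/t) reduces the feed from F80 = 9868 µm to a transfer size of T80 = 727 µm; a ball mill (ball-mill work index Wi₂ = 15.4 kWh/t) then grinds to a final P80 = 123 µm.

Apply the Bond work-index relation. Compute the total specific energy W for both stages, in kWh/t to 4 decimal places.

W_Bond = 10·Wi·(1/√P₈₀ − 1/√F₈₀)
Stage 1 (9868→727 µm, Wi₁=17.2): W₁ = 10·17.2·(0.037088 − 0.010067) = 4.6477 kWh/t
Stage 2 (727→123 µm, Wi₂=15.4): W₂ = 10·15.4·(0.090167 − 0.037088) = 8.1742 kWh/t
W = W₁ + W₂ = 4.6477 + 8.1742 = 12.8218 kWh/t

W = 12.8218 kWh/t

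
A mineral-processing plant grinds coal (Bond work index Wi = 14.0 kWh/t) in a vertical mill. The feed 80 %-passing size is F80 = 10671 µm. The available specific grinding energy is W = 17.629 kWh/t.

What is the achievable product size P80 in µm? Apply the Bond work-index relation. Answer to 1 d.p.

W = 10 Wi (P80^-0.5 − F80^-0.5)
⇒ 1/√P80 = W/(10·Wi) + 1/√F80
  = 17.6290/(10·14.0) + 1/√10671 = 0.125921 + 0.009680 = 0.135602
P80 = (1/0.135602)² = 7.3745² = 54.38 µm

P80 = 54.4 µm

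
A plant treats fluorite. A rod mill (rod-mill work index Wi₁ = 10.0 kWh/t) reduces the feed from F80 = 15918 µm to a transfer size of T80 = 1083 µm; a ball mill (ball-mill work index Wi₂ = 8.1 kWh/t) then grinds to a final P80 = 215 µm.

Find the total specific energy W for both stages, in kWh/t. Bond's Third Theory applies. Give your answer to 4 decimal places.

W = 10 Wi / √P80 − 10 Wi / √F80
Stage 1 (15918→1083 µm, Wi₁=10.0): W₁ = 10·10.0·(0.030387 − 0.007926) = 2.2461 kWh/t
Stage 2 (1083→215 µm, Wi₂=8.1): W₂ = 10·8.1·(0.068199 − 0.030387) = 3.0628 kWh/t
W = W₁ + W₂ = 2.2461 + 3.0628 = 5.3089 kWh/t

W = 5.3089 kWh/t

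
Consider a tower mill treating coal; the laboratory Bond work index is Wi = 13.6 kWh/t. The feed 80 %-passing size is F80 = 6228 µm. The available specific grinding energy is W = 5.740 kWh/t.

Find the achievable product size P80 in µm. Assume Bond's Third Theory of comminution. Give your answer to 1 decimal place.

P80 = 332.1 µm

W = 10 Wi / √P80 − 10 Wi / √F80
1/√P80 = 1/√F80 + W/(10·Wi)
  = 5.7400/(10·13.6) + 1/√6228 = 0.042206 + 0.012671 = 0.054877
P80 = (1/0.054877)² = 18.2225² = 332.06 µm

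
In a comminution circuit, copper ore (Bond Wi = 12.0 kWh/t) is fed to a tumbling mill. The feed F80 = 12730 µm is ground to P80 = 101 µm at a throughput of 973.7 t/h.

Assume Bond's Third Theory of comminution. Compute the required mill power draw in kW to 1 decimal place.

P = 10590.8 kW

Bond:  W = 10 Wi (1/√P − 1/√F)
W = 10·12.0·(1/√101 − 1/√12730) = 10·12.0·(0.090641) = 10.8769 kWh/t
Mill draw = 10.8769 × 973.7 = 10590.8 kW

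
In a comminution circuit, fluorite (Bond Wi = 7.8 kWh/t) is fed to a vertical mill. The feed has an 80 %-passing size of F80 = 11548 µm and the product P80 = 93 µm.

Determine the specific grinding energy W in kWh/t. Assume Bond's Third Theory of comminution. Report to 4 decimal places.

W = 7.3624 kWh/t

Bond: W = 10·Wi·(1/√P80 − 1/√F80)
1/√93 = 0.103695;  1/√11548 = 0.009306
W = 10·7.8·(0.103695 − 0.009306) = 7.3624 kWh/t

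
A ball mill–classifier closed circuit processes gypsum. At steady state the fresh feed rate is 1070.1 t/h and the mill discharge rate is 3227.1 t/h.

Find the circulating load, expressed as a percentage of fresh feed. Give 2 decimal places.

CL = 201.57 %

Mill node: discharge = fresh + recycle.
R = M − F = 3227.1 − 1070.1 = 2157.0 t/h
CL = 100·R/F = 100·2157.0/1070.1 = 201.57 %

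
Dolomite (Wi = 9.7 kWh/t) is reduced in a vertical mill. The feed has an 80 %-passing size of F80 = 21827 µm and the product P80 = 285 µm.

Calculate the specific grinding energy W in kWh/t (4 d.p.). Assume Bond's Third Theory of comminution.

W = 5.0892 kWh/t

W = 10 Wi / √P80 − 10 Wi / √F80
1/√285 = 0.059235;  1/√21827 = 0.006769
W = 10·9.7·(0.059235 − 0.006769) = 5.0892 kWh/t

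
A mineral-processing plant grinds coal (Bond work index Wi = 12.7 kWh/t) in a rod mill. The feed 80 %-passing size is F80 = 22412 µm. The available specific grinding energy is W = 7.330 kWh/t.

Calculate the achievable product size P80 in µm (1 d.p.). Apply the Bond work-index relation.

W_Bond = 10·Wi·(1/√P₈₀ − 1/√F₈₀)
P80^(−½) = W/(10 Wi) + F80^(−½)
  = 7.3300/(10·12.7) + 1/√22412 = 0.057717 + 0.006680 = 0.064396
P80 = (1/0.064396)² = 15.5288² = 241.15 µm

P80 = 241.1 µm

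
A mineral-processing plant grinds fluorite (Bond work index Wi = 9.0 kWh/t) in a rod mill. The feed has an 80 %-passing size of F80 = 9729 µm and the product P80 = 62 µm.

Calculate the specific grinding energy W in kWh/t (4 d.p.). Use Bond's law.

W = 10.5176 kWh/t

W = 10·Wi·(P80^(-½) − F80^(-½))
1/√62 = 0.127000;  1/√9729 = 0.010138
W = 10·9.0·(0.127000 − 0.010138) = 10.5176 kWh/t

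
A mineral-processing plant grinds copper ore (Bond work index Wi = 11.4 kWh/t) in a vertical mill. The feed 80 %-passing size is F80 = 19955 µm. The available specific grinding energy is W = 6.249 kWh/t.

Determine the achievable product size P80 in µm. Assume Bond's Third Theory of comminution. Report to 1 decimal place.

W = 10·Wi·[P80^(−½) − F80^(−½)]
P80^-0.5 = F80^-0.5 + W/(10 Wi)
  = 6.2490/(10·11.4) + 1/√19955 = 0.054816 + 0.007079 = 0.061895
P80 = (1/0.061895)² = 16.1564² = 261.03 µm

P80 = 261.0 µm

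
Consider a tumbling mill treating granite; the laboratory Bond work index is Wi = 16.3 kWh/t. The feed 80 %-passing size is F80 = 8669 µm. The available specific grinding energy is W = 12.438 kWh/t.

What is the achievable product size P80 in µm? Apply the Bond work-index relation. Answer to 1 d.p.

P80 = 132.0 µm

W = 10·Wi·[P80^(−½) − F80^(−½)]
P80^-0.5 = F80^-0.5 + W/(10 Wi)
  = 12.4380/(10·16.3) + 1/√8669 = 0.076307 + 0.010740 = 0.087047
P80 = (1/0.087047)² = 11.4880² = 131.98 µm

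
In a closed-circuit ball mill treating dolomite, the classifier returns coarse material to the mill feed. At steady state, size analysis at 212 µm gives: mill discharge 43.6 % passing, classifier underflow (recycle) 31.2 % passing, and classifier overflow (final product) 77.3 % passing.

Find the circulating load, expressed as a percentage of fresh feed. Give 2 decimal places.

Two-product formula at 212 µm:
(1+r)d = ru + o → r = (o−d)/(d−u)
r = (77.3 − 43.6)/(43.6 − 31.2) = 33.7/12.4 = 2.7177
CL = 100·r = 271.77 %

CL = 271.77 %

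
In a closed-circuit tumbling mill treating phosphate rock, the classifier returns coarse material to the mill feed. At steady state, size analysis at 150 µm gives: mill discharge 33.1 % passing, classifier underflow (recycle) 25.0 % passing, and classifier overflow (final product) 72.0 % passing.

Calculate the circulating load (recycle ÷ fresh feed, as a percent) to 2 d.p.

CL = 480.25 %

Balance %-passing 150 µm (r = R/F):
d + r·d = r·u + o → r(d−u) = o−d
r = (72.0 − 33.1)/(33.1 − 25.0) = 38.9/8.1 = 4.8025
CL = 100·r = 480.25 %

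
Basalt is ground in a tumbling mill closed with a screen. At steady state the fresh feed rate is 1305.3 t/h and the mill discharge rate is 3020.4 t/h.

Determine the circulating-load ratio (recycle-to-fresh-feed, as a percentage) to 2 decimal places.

CL = 131.40 %

Steady state: M = F + R.
R = M − F = 3020.4 − 1305.3 = 1715.1 t/h
CL = 100·R/F = 100·1715.1/1305.3 = 131.40 %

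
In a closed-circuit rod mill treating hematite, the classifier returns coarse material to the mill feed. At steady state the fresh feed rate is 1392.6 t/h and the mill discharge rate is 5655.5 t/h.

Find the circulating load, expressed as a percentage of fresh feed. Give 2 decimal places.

Steady state: M = F + R.
R = M − F = 5655.5 − 1392.6 = 4262.9 t/h
CL = 100·R/F = 100·4262.9/1392.6 = 306.11 %

CL = 306.11 %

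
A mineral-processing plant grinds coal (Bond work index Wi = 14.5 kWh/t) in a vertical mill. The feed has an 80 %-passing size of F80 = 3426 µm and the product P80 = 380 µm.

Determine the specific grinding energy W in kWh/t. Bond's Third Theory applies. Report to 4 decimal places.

W_Bond = 10·Wi·(1/√P₈₀ − 1/√F₈₀)
1/√380 = 0.051299;  1/√3426 = 0.017085
W = 10·14.5·(0.051299 − 0.017085) = 4.9611 kWh/t

W = 4.9611 kWh/t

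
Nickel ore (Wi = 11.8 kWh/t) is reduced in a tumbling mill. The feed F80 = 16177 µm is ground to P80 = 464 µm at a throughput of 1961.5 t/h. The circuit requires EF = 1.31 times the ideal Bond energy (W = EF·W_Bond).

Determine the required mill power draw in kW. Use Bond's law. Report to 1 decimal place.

P = 11692.2 kW

W = 10·Wi·(P80^(-½) − F80^(-½))
W = 10·11.8·(1/√464 − 1/√16177) = 10·11.8·(0.038562) = 4.5503 kWh/t
Apply correction: 4.5503 × 1.31 = 5.9608 kWh/t
P_mill = W·ṁ = 5.9608·1961.5 = 11692.2 kW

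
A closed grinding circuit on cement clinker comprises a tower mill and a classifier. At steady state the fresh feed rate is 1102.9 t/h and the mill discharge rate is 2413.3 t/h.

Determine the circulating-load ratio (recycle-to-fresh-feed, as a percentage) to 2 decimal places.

Discharge = new feed + return, hence
R = M − F = 2413.3 − 1102.9 = 1310.4 t/h
CL = 100·R/F = 100·1310.4/1102.9 = 118.81 %

CL = 118.81 %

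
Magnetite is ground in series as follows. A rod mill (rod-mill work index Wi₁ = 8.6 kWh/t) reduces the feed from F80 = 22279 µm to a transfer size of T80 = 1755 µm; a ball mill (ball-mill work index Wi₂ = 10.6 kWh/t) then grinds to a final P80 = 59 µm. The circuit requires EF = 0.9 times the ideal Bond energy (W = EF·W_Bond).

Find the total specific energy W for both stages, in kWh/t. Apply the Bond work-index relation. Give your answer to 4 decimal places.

W = 10·Wi·[P80^(−½) − F80^(−½)]
Stage 1 (22279→1755 µm, Wi₁=8.6): W₁ = 10·8.6·(0.023870 − 0.006700) = 1.4767 kWh/t
Stage 2 (1755→59 µm, Wi₂=10.6): W₂ = 10·10.6·(0.130189 − 0.023870) = 11.2698 kWh/t
W = W₁ + W₂ = 1.4767 + 11.2698 = 12.7464 kWh/t
With EF = 0.9: W = 12.7464·0.9 = 11.4718 kWh/t

W = 11.4718 kWh/t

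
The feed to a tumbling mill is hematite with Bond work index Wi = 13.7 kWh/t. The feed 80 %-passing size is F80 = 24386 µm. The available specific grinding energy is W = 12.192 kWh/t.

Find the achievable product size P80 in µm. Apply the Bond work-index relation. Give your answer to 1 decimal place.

Bond:  W = 10 Wi (1/√P − 1/√F)
⇒ 1/√P80 = W/(10 Wi) + 1/√F80
  = 12.1920/(10·13.7) + 1/√24386 = 0.088993 + 0.006404 = 0.095396
P80 = (1/0.095396)² = 10.4826² = 109.88 µm

P80 = 109.9 µm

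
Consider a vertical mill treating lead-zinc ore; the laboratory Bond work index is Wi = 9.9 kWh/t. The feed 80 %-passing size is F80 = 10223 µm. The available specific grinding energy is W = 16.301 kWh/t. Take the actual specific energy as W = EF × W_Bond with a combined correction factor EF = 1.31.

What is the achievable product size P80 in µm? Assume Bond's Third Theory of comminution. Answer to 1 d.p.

Bond:  W = 10 Wi (1/√P − 1/√F)
W_Bond = W / EF = 16.301 / 1.31 = 12.4435 kWh/t
P80^-0.5 = F80^-0.5 + W_Bond/(10 Wi)
  = 12.4435/(10·9.9) + 1/√10223 = 0.125692 + 0.009890 = 0.135582
P80 = (1/0.135582)² = 7.3756² = 54.40 µm

P80 = 54.4 µm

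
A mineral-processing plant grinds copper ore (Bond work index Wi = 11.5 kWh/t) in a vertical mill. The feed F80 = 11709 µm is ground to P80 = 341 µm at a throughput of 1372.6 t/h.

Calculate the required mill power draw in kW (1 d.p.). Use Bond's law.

P = 7089.2 kW

W = 10 Wi (1/√P80 − 1/√F80)  [Bond]
W = 10·11.5·(1/√341 − 1/√11709) = 10·11.5·(0.044912) = 5.1648 kWh/t
P_mill = W·ṁ = 5.1648·1372.6 = 7089.2 kW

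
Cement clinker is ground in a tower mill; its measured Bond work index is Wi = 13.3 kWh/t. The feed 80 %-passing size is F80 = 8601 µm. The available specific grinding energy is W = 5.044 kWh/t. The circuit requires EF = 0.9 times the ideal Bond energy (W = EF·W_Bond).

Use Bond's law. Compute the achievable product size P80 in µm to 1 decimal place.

W = 10 Wi (P80^-0.5 − F80^-0.5)
W_Bond = W / EF = 5.044 / 0.9 = 5.6044 kWh/t
1/√P80 = 1/√F80 + W_Bond/(10·Wi)
  = 5.6044/(10·13.3) + 1/√8601 = 0.042139 + 0.010783 = 0.052921
P80 = (1/0.052921)² = 18.8960² = 357.06 µm

P80 = 357.1 µm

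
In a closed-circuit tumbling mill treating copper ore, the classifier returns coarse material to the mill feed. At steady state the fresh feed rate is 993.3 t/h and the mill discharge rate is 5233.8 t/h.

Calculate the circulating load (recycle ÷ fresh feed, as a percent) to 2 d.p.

CL = 426.91 %

Mill node: discharge = fresh + recycle.
R = M − F = 5233.8 − 993.3 = 4240.5 t/h
CL = 100·R/F = 100·4240.5/993.3 = 426.91 %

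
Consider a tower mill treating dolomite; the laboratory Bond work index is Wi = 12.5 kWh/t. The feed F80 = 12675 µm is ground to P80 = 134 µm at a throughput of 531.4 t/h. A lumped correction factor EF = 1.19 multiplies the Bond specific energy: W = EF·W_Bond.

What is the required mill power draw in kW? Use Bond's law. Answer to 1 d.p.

P = 6126.4 kW

Bond:  W = 10 Wi (1/√P − 1/√F)
W = 10·12.5·(1/√134 − 1/√12675) = 10·12.5·(0.077505) = 9.6881 kWh/t
Corrected W = EF·W_Bond = 1.19·9.6881 = 11.5288 kWh/t
Mill draw = 11.5288 × 531.4 = 6126.4 kW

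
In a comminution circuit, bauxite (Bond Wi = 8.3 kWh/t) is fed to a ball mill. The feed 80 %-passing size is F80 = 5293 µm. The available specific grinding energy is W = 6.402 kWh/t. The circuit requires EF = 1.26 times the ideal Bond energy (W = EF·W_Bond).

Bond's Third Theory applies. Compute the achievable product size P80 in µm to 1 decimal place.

Bond:  W = 10 Wi (1/√P − 1/√F)
W_Bond = W / EF = 6.402 / 1.26 = 5.0810 kWh/t
P80^-0.5 = F80^-0.5 + W_Bond/(10 Wi)
  = 5.0810/(10·8.3) + 1/√5293 = 0.061216 + 0.013745 = 0.074961
P80 = (1/0.074961)² = 13.3402² = 177.96 µm

P80 = 178.0 µm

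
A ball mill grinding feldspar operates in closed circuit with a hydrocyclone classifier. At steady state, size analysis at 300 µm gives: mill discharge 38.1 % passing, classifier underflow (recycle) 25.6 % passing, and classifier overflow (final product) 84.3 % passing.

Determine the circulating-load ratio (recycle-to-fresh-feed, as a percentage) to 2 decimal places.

Let r = R/F. Size balance at 300 µm:
r = (o − d)/(d − u)
r = (84.3 − 38.1)/(38.1 − 25.6) = 46.2/12.5 = 3.6960
CL = 100·r = 369.60 %

CL = 369.60 %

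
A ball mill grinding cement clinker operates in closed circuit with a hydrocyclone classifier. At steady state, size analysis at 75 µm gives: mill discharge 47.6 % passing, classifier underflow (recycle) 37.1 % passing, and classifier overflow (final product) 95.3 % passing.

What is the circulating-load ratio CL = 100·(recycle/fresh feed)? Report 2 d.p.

Classifier node, passing 75 µm:
r = (o − d)/(d − u)
r = (95.3 − 47.6)/(47.6 − 37.1) = 47.7/10.5 = 4.5429
CL = 100·r = 454.29 %

CL = 454.29 %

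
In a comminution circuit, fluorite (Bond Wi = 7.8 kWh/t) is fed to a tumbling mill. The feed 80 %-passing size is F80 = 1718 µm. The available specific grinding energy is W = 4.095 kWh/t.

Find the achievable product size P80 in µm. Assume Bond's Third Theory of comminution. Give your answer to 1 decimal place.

W = 10·Wi·[P80^(−½) − F80^(−½)]
⇒ 1/√P80 = W/(10·Wi) + 1/√F80
  = 4.0950/(10·7.8) + 1/√1718 = 0.052500 + 0.024126 = 0.076626
P80 = (1/0.076626)² = 13.0504² = 170.31 µm

P80 = 170.3 µm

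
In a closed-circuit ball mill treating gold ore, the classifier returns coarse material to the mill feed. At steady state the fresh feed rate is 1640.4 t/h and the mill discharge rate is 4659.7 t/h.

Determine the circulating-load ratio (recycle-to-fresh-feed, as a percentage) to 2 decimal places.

CL = 184.06 %

M = F + R at steady state, so:
R = M − F = 4659.7 − 1640.4 = 3019.3 t/h
CL = 100·R/F = 100·3019.3/1640.4 = 184.06 %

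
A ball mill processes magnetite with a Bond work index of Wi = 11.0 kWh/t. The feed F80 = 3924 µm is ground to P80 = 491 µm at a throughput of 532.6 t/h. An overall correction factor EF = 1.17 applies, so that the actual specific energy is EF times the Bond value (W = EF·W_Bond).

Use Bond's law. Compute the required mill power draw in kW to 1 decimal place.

W = 10 Wi / √P80 − 10 Wi / √F80
W = 10·11.0·(1/√491 − 1/√3924) = 10·11.0·(0.029166) = 3.2082 kWh/t
W_actual = 1.17 × 3.2082 = 3.7536 kWh/t
Mill draw = 3.7536 × 532.6 = 1999.2 kW

P = 1999.2 kW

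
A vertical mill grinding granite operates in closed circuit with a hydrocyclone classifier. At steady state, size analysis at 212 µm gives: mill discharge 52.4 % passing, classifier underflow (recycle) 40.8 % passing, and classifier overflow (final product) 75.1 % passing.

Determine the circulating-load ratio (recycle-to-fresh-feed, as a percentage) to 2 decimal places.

CL = 195.69 %

Two-product formula at 212 µm:
Fd + Rd = Ru + Fo ⇒ R/F = (o−d)/(d−u)
r = (75.1 − 52.4)/(52.4 − 40.8) = 22.7/11.6 = 1.9569
CL = 100·r = 195.69 %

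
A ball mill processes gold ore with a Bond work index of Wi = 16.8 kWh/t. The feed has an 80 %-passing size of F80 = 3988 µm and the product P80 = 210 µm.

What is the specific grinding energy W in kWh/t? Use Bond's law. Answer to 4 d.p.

Bond:  W = 10 Wi (1/√P − 1/√F)
1/√210 = 0.069007;  1/√3988 = 0.015835
W = 10·16.8·(0.069007 − 0.015835) = 8.9328 kWh/t

W = 8.9328 kWh/t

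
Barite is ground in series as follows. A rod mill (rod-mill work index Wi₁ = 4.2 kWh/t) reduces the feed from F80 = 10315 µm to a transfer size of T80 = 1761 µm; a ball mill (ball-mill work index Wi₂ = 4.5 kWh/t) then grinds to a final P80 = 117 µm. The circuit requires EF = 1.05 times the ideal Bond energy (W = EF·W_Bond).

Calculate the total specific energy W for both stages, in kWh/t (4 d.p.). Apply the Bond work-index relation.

W = 10·Wi·[P80^(−½) − F80^(−½)]
Stage 1 (10315→1761 µm, Wi₁=4.2): W₁ = 10·4.2·(0.023830 − 0.009846) = 0.5873 kWh/t
Stage 2 (1761→117 µm, Wi₂=4.5): W₂ = 10·4.5·(0.092450 − 0.023830) = 3.0879 kWh/t
W = W₁ + W₂ = 0.5873 + 3.0879 = 3.6752 kWh/t
W_actual = 1.05 × 3.6752 = 3.8590 kWh/t

W = 3.8590 kWh/t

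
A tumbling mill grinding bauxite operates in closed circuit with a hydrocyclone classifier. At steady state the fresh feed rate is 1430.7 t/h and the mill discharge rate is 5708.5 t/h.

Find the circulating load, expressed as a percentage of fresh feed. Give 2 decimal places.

Mill node: discharge = fresh + recycle.
R = M − F = 5708.5 − 1430.7 = 4277.8 t/h
CL = 100·R/F = 100·4277.8/1430.7 = 299.00 %

CL = 299.00 %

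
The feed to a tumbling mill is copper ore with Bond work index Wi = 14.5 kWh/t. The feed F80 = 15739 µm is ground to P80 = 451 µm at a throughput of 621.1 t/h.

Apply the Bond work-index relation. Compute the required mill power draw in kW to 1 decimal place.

W = 10·Wi·[P80^(−½) − F80^(−½)]
W = 10·14.5·(1/√451 − 1/√15739) = 10·14.5·(0.039117) = 5.6720 kWh/t
Mill draw = 5.6720 × 621.1 = 3522.9 kW

P = 3522.9 kW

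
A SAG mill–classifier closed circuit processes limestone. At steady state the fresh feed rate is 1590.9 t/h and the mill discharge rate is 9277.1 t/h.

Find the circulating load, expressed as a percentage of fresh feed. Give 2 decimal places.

Discharge = new feed + return, hence
R = M − F = 9277.1 − 1590.9 = 7686.2 t/h
CL = 100·R/F = 100·7686.2/1590.9 = 483.14 %

CL = 483.14 %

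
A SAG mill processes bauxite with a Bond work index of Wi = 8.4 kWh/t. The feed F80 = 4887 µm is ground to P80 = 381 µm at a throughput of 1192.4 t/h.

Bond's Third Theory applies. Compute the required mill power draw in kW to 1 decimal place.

P = 3698.7 kW

W = 10·Wi·(P80^(-½) − F80^(-½))
W = 10·8.4·(1/√381 − 1/√4887) = 10·8.4·(0.036927) = 3.1019 kWh/t
P = W·T = 3.1019·1192.4 = 3698.7 kW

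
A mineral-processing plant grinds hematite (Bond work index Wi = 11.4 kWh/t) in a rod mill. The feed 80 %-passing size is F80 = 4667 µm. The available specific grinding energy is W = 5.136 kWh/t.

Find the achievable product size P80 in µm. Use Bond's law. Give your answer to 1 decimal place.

P80 = 280.7 µm

Bond: W = 10·Wi·(1/√P80 − 1/√F80)
P80^(−½) = W/(10 Wi) + F80^(−½)
  = 5.1360/(10·11.4) + 1/√4667 = 0.045053 + 0.014638 = 0.059691
P80 = (1/0.059691)² = 16.7531² = 280.66 µm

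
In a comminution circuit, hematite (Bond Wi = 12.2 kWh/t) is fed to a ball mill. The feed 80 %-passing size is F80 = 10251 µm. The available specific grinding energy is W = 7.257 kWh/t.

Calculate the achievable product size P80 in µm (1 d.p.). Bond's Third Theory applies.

P80 = 207.9 µm

W = 10 Wi (P80^-0.5 − F80^-0.5)
1/√P80 = 1/√F80 + W/(10·Wi)
  = 7.2570/(10·12.2) + 1/√10251 = 0.059484 + 0.009877 = 0.069360
P80 = (1/0.069360)² = 14.4174² = 207.86 µm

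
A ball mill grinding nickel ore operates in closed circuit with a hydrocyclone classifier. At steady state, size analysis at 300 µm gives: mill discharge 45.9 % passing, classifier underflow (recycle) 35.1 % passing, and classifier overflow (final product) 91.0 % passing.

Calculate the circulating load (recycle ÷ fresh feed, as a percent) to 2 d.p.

Classifier node, passing 300 µm:
Fd + Rd = Ru + Fo ⇒ R/F = (o−d)/(d−u)
r = (91.0 − 45.9)/(45.9 − 35.1) = 45.1/10.8 = 4.1759
CL = 100·r = 417.59 %

CL = 417.59 %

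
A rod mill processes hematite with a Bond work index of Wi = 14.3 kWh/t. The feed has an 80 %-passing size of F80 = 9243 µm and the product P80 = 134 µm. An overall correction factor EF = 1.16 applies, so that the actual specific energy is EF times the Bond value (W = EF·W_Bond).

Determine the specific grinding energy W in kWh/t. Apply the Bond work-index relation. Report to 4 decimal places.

W = 12.6045 kWh/t

Bond:  W = 10 Wi (1/√P − 1/√F)
1/√134 = 0.086387;  1/√9243 = 0.010401
W = 10·14.3·(0.086387 − 0.010401) = 10.8659 kWh/t
Apply correction: 10.8659 × 1.16 = 12.6045 kWh/t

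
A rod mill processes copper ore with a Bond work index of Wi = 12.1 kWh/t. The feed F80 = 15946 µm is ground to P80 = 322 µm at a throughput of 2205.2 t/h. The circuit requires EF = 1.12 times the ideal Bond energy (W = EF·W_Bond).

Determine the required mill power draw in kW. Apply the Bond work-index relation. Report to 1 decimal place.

P = 14287.6 kW

W = 10 Wi (1/√P80 − 1/√F80)  [Bond]
W = 10·12.1·(1/√322 − 1/√15946) = 10·12.1·(0.047809) = 5.7849 kWh/t
With EF = 1.12: W = 5.7849·1.12 = 6.4790 kWh/t
Mill draw = 6.4790 × 2205.2 = 14287.6 kW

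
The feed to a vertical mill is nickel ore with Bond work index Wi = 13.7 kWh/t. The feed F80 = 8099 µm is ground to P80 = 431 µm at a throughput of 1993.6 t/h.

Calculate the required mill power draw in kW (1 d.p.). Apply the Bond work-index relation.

W = 10 Wi (1/√P80 − 1/√F80)  [Bond]
W = 10·13.7·(1/√431 − 1/√8099) = 10·13.7·(0.037057) = 5.0767 kWh/t
Power = W × throughput = 5.0767 kWh/t × 1993.6 t/h = 10121.0 kW

P = 10121.0 kW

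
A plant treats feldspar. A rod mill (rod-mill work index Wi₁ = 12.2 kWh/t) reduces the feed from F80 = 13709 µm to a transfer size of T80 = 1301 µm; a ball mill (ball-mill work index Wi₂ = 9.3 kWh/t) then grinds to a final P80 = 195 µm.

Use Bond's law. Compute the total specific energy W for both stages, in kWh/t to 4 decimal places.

W = 6.4219 kWh/t

W = 10·Wi·(P80^(-½) − F80^(-½))
Stage 1 (13709→1301 µm, Wi₁=12.2): W₁ = 10·12.2·(0.027724 − 0.008541) = 2.3404 kWh/t
Stage 2 (1301→195 µm, Wi₂=9.3): W₂ = 10·9.3·(0.071611 − 0.027724) = 4.0815 kWh/t
W = W₁ + W₂ = 2.3404 + 4.0815 = 6.4219 kWh/t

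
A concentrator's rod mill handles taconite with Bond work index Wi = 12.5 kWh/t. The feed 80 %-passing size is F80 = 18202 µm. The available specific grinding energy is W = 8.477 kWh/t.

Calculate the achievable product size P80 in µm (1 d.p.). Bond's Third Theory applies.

P80 = 176.7 µm

Bond:  W = 10 Wi (1/√P − 1/√F)
⇒ 1/√P80 = W/(10·Wi) + 1/√F80
  = 8.4770/(10·12.5) + 1/√18202 = 0.067816 + 0.007412 = 0.075228
P80 = (1/0.075228)² = 13.2929² = 176.70 µm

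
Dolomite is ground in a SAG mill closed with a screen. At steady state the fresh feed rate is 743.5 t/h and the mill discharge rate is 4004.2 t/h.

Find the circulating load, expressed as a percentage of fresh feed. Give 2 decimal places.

CL = 438.56 %

Discharge = new feed + return, hence
R = M − F = 4004.2 − 743.5 = 3260.7 t/h
CL = 100·R/F = 100·3260.7/743.5 = 438.56 %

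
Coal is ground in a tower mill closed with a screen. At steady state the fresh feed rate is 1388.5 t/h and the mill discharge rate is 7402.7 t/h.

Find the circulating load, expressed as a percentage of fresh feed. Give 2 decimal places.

CL = 433.14 %

Steady state: M = F + R.
R = M − F = 7402.7 − 1388.5 = 6014.2 t/h
CL = 100·R/F = 100·6014.2/1388.5 = 433.14 %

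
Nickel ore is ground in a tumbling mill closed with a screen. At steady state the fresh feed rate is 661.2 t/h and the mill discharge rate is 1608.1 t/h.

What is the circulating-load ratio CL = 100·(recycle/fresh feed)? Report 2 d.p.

Mill node: discharge = fresh + recycle.
R = M − F = 1608.1 − 661.2 = 946.9 t/h
CL = 100·R/F = 100·946.9/661.2 = 143.21 %

CL = 143.21 %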